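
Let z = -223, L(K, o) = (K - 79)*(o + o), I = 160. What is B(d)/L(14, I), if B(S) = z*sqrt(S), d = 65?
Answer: 223*sqrt(65)/20800 ≈ 0.086437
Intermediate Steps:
L(K, o) = 2*o*(-79 + K) (L(K, o) = (-79 + K)*(2*o) = 2*o*(-79 + K))
B(S) = -223*sqrt(S)
B(d)/L(14, I) = (-223*sqrt(65))/((2*160*(-79 + 14))) = (-223*sqrt(65))/((2*160*(-65))) = -223*sqrt(65)/(-20800) = -223*sqrt(65)*(-1/20800) = 223*sqrt(65)/20800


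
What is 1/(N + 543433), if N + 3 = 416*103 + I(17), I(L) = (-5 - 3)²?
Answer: 1/586342 ≈ 1.7055e-6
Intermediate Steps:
I(L) = 64 (I(L) = (-8)² = 64)
N = 42909 (N = -3 + (416*103 + 64) = -3 + (42848 + 64) = -3 + 42912 = 42909)
1/(N + 543433) = 1/(42909 + 543433) = 1/586342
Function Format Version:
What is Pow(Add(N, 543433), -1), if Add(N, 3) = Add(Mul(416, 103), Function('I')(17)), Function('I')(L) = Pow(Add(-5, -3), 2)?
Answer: Rational(1, 586342) ≈ 1.7055e-6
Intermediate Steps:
Function('I')(L) = 64 (Function('I')(L) = Pow(-8, 2) = 64)
N = 42909 (N = Add(-3, Add(Mul(416, 103), 64)) = Add(-3, Add(42848, 64)) = Add(-3, 42912) = 42909)
Pow(Add(N, 543433), -1) = Pow(Add(42909, 543433), -1) = Pow(586342, -1) = Rational(1, 586342)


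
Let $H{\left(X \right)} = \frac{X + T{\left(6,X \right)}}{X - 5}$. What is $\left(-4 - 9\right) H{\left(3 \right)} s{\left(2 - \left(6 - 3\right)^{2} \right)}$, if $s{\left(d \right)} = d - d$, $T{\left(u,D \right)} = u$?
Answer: $0$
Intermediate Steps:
$s{\left(d \right)} = 0$
$H{\left(X \right)} = \frac{6 + X}{-5 + X}$ ($H{\left(X \right)} = \frac{X + 6}{X - 5} = \frac{6 + X}{-5 + X}$)
$\left(-4 - 9\right) H{\left(3 \right)} s{\left(2 - \left(6 - 3\right)^{2} \right)} = \left(-4 - 9\right) \frac{6 + 3}{-5 + 3} \cdot 0 = - 13 \frac{1}{-2} \cdot 9 \cdot 0 = - 13 \left(\left(- \frac{1}{2}\right) 9\right) 0 = \left(-13\right) \left(- \frac{9}{2}\right) 0 = \frac{117}{2} \cdot 0 = 0$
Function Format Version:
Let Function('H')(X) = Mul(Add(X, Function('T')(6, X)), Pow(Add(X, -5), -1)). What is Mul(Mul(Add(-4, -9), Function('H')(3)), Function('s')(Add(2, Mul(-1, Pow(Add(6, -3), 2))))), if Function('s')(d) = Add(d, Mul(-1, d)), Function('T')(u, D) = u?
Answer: 0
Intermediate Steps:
Function('s')(d) = 0
Function('H')(X) = Mul(Pow(Add(-5, X), -1), Add(6, X)) (Function('H')(X) = Mul(Add(X, 6), Pow(Add(X, -5), -1)) = Mul(Add(6, X), Pow(Add(-5, X), -1)) = Mul(Pow(Add(-5, X), -1), Add(6, X)))
Mul(Mul(Add(-4, -9), Function('H')(3)), Function('s')(Add(2, Mul(-1, Pow(Add(6, -3), 2))))) = Mul(Mul(Add(-4, -9), Mul(Pow(Add(-5, 3), -1), Add(6, 3))), 0) = Mul(Mul(-13, Mul(Pow(-2, -1), 9)), 0) = Mul(Mul(-13, Mul(Rational(-1, 2), 9)), 0) = Mul(Mul(-13, Rational(-9, 2)), 0) = Mul(Rational(117, 2), 0) = 0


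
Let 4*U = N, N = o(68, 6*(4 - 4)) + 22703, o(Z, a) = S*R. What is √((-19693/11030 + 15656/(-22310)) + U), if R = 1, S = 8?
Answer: √3436656660114188545/24607930 ≈ 75.334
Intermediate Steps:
o(Z, a) = 8 (o(Z, a) = 8*1 = 8)
N = 22711 (N = 8 + 22703 = 22711)
U = 22711/4 (U = (¼)*22711 = 22711/4 ≈ 5677.8)
√((-19693/11030 + 15656/(-22310)) + U) = √((-19693/11030 + 15656/(-22310)) + 22711/4) = √((-19693*1/11030 + 15656*(-1/22310)) + 22711/4) = √((-19693/11030 - 7828/11155) + 22711/4) = √(-61203651/24607930 + 22711/4) = √(279312941813/49215860) = √3436656660114188545/24607930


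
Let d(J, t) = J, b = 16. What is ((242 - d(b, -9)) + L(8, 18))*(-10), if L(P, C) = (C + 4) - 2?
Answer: -2460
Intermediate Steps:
L(P, C) = 2 + C (L(P, C) = (4 + C) - 2 = 2 + C)
((242 - d(b, -9)) + L(8, 18))*(-10) = ((242 - 1*16) + (2 + 18))*(-10) = ((242 - 16) + 20)*(-10) = (226 + 20)*(-10) = 246*(-10) = -2460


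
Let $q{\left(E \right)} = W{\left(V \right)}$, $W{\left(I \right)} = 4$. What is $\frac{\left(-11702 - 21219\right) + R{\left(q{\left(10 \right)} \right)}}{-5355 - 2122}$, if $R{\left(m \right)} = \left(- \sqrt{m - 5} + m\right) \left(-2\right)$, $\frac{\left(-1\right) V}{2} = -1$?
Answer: $\frac{32929}{7477} - \frac{2 i}{7477} \approx 4.404 - 0.00026749 i$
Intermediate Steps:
$V = 2$ ($V = \left(-2\right) \left(-1\right) = 2$)
$q{\left(E \right)} = 4$
$R{\left(m \right)} = - 2 m + 2 \sqrt{-5 + m}$ ($R{\left(m \right)} = \left(- \sqrt{-5 + m} + m\right) \left(-2\right) = \left(m - \sqrt{-5 + m}\right) \left(-2\right) = - 2 m + 2 \sqrt{-5 + m}$)
$\frac{\left(-11702 - 21219\right) + R{\left(q{\left(10 \right)} \right)}}{-5355 - 2122} = \frac{\left(-11702 - 21219\right) + \left(\left(-2\right) 4 + 2 \sqrt{-5 + 4}\right)}{-5355 - 2122} = \frac{\left(-11702 - 21219\right) - \left(8 - 2 \sqrt{-1}\right)}{-7477} = \left(-32921 - \left(8 - 2 i\right)\right) \left(- \frac{1}{7477}\right) = \left(-32929 + 2 i\right) \left(- \frac{1}{7477}\right) = \frac{32929}{7477} - \frac{2 i}{7477}$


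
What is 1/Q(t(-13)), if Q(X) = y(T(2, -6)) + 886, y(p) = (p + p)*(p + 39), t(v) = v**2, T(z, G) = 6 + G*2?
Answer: 1/490 ≈ 0.0020408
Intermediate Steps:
T(z, G) = 6 + 2*G
y(p) = 2*p*(39 + p) (y(p) = (2*p)*(39 + p) = 2*p*(39 + p))
Q(X) = 490 (Q(X) = 2*(6 + 2*(-6))*(39 + (6 + 2*(-6))) + 886 = 2*(6 - 12)*(39 + (6 - 12)) + 886 = 2*(-6)*(39 - 6) + 886 = 2*(-6)*33 + 886 = -396 + 886 = 490)
1/Q(t(-13)) = 1/490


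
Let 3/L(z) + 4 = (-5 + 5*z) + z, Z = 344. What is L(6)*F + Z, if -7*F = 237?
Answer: 7145/21 ≈ 340.24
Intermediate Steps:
L(z) = 3/(-9 + 6*z) (L(z) = 3/(-4 + ((-5 + 5*z) + z)) = 3/(-4 + (-5 + 6*z)) = 3/(-9 + 6*z))
F = -237/7 (F = -⅐*237 = -237/7 ≈ -33.857)
L(6)*F + Z = -237/7/(-3 + 2*6) + 344 = -237/7/(-3 + 12) + 344 = -237/7/9 + 344 = (⅑)*(-237/7) + 344 = -79/21 + 344 = 7145/21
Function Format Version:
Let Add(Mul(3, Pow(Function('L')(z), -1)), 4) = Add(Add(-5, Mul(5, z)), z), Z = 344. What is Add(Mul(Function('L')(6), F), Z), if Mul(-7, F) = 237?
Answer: Rational(7145, 21) ≈ 340.24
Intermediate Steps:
Function('L')(z) = Mul(3, Pow(Add(-9, Mul(6, z)), -1)) (Function('L')(z) = Mul(3, Pow(Add(-4, Add(Add(-5, Mul(5, z)), z)), -1)) = Mul(3, Pow(Add(-4, Add(-5, Mul(6, z))), -1)) = Mul(3, Pow(Add(-9, Mul(6, z)), -1)))
F = Rational(-237, 7) (F = Mul(Rational(-1, 7), 237) = Rational(-237, 7) ≈ -33.857)
Add(Mul(Function('L')(6), F), Z) = Add(Mul(Pow(Add(-3, Mul(2, 6)), -1), Rational(-237, 7)), 344) = Add(Mul(Pow(Add(-3, 12), -1), Rational(-237, 7)), 344) = Add(Mul(Pow(9, -1), Rational(-237, 7)), 344) = Add(Mul(Rational(1, 9), Rational(-237, 7)), 344) = Add(Rational(-79, 21), 344) = Rational(7145, 21)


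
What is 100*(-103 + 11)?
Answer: -9200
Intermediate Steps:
100*(-103 + 11) = 100*(-92) = -9200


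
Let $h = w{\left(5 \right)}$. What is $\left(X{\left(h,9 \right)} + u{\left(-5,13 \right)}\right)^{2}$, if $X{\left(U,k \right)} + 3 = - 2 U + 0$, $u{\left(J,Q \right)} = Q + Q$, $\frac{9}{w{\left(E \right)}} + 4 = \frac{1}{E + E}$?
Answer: $\frac{128881}{169} \approx 762.61$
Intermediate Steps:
$w{\left(E \right)} = \frac{9}{-4 + \frac{1}{2 E}}$ ($w{\left(E \right)} = \frac{9}{-4 + \frac{1}{E + E}} = \frac{9}{-4 + \frac{1}{2 E}}$)
$u{\left(J,Q \right)} = 2 Q$
$h = - \frac{30}{13}$ ($h = \left(-18\right) 5 \frac{1}{-1 + 8 \cdot 5} = \left(-18\right) 5 \frac{1}{-1 + 40} = \left(-18\right) 5 \cdot \frac{1}{39} = - \frac{30}{13} \approx -2.3077$)
$X{\left(U,k \right)} = -3 - 2 U$ ($X{\left(U,k \right)} = -3 + \left(- 2 U + 0\right) = -3 - 2 U$)
$\left(X{\left(h,9 \right)} + u{\left(-5,13 \right)}\right)^{2} = \left(\left(-3 - - \frac{60}{13}\right) + 2 \cdot 13\right)^{2} = \left(\left(-3 + \frac{60}{13}\right) + 26\right)^{2} = \left(\frac{21}{13} + 26\right)^{2} = \left(\frac{359}{13}\right)^{2} = \frac{128881}{169}$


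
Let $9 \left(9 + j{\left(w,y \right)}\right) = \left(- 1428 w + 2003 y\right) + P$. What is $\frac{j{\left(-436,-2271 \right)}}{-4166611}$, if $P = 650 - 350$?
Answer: $\frac{1308662}{12499833} \approx 0.10469$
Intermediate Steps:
$P = 300$ ($P = 650 - 350 = 300$)
$j{\left(w,y \right)} = \frac{73}{3} - \frac{476 w}{3} + \frac{2003 y}{9}$ ($j{\left(w,y \right)} = -9 + \frac{\left(- 1428 w + 2003 y\right) + 300}{9} = -9 + \frac{300 - 1428 w + 2003 y}{9} = -9 + \left(\frac{100}{3} - \frac{476 w}{3} + \frac{2003 y}{9}\right) = \frac{73}{3} - \frac{476 w}{3} + \frac{2003 y}{9}$)
$\frac{j{\left(-436,-2271 \right)}}{-4166611} = \frac{\frac{73}{3} - - \frac{207536}{3} + \frac{2003}{9} \left(-2271\right)}{-4166611} = \left(\frac{73}{3} + \frac{207536}{3} - \frac{1516271}{3}\right) \left(- \frac{1}{4166611}\right) = \left(- \frac{1308662}{3}\right) \left(- \frac{1}{4166611}\right) = \frac{1308662}{12499833}$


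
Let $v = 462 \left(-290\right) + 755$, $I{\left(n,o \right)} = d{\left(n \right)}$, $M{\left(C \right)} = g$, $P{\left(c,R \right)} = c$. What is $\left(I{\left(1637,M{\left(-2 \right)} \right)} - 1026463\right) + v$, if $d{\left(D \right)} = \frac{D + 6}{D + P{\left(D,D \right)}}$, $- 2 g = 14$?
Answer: $- \frac{3796816869}{3274} \approx -1.1597 \cdot 10^{6}$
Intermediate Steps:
$g = -7$ ($g = \left(- \frac{1}{2}\right) 14 = -7$)
$M{\left(C \right)} = -7$
$d{\left(D \right)} = \frac{6 + D}{2 D}$ ($d{\left(D \right)} = \frac{D + 6}{D + D} = \frac{6 + D}{2 D}$)
$I{\left(n,o \right)} = \frac{6 + n}{2 n}$
$v = -133225$ ($v = -133980 + 755 = -133225$)
$\left(I{\left(1637,M{\left(-2 \right)} \right)} - 1026463\right) + v = \left(\frac{6 + 1637}{2 \cdot 1637} - 1026463\right) - 133225 = \left(\frac{1}{2} \cdot \frac{1}{1637} \cdot 1643 - 1026463\right) - 133225 = \left(\frac{1643}{3274} - 1026463\right) - 133225 = - \frac{3360638219}{3274} - 133225 = - \frac{3796816869}{3274}$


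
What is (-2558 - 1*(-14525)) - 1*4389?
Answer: 7578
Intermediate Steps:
(-2558 - 1*(-14525)) - 1*4389 = (-2558 + 14525) - 4389 = 11967 - 4389 = 7578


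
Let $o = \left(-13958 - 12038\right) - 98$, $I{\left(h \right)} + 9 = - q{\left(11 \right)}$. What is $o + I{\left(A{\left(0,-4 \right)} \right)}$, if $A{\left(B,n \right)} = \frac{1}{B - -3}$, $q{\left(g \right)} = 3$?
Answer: $-26106$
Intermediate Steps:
$A{\left(B,n \right)} = \frac{1}{3 + B}$ ($A{\left(B,n \right)} = \frac{1}{B + \left(-1 + 4\right)} = \frac{1}{B + 3} = \frac{1}{3 + B}$)
$I{\left(h \right)} = -12$ ($I{\left(h \right)} = -9 - 3 = -12$)
$o = -26094$ ($o = -25996 - 98 = -26094$)
$o + I{\left(A{\left(0,-4 \right)} \right)} = -26094 - 12 = -26106$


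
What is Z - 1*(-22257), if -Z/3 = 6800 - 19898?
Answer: 61551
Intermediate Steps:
Z = 39294 (Z = -3*(6800 - 19898) = -3*(-13098) = 39294)
Z - 1*(-22257) = 39294 - 1*(-22257) = 39294 + 22257 = 61551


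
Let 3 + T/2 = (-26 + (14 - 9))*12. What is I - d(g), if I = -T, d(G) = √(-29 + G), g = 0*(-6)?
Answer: 510 - I*√29 ≈ 510.0 - 5.3852*I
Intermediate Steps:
g = 0
T = -510 (T = -6 + 2*((-26 + (14 - 9))*12) = -6 + 2*((-26 + 5)*12) = -6 + 2*(-21*12) = -6 + 2*(-252) = -6 - 504 = -510)
I = 510 (I = -1*(-510) = 510)
I - d(g) = 510 - √(-29 + 0) = 510 - √(-29) = 510 - I*√29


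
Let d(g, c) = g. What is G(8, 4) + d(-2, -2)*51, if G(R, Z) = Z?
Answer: -98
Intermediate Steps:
G(8, 4) + d(-2, -2)*51 = 4 - 2*51 = 4 - 102 = -98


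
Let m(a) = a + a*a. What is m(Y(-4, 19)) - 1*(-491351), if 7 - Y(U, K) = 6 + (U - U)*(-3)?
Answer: 491353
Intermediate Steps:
Y(U, K) = 1 (Y(U, K) = 7 - (6 + (U - U)*(-3)) = 7 - (6 + 0*(-3)) = 7 - (6 + 0) = 7 - 1*6 = 7 - 6 = 1)
m(a) = a + a²
m(Y(-4, 19)) - 1*(-491351) = 1*(1 + 1) - 1*(-491351) = 1*2 + 491351 = 2 + 491351 = 491353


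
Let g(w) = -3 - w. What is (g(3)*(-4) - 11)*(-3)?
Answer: -39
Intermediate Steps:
(g(3)*(-4) - 11)*(-3) = ((-3 - 1*3)*(-4) - 11)*(-3) = ((-3 - 3)*(-4) - 11)*(-3) = (-6*(-4) - 11)*(-3) = (24 - 11)*(-3) = 13*(-3) = -39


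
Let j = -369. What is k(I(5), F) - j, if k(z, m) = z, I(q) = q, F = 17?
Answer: 374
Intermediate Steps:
k(I(5), F) - j = 5 - 1*(-369) = 5 + 369 = 374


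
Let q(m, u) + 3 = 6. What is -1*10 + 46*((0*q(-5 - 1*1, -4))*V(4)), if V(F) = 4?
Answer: -10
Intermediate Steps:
q(m, u) = 3 (q(m, u) = -3 + 6 = 3)
-1*10 + 46*((0*q(-5 - 1*1, -4))*V(4)) = -1*10 + 46*((0*3)*4) = -10 + 46*(0*4) = -10 + 46*0 = -10 + 0 = -10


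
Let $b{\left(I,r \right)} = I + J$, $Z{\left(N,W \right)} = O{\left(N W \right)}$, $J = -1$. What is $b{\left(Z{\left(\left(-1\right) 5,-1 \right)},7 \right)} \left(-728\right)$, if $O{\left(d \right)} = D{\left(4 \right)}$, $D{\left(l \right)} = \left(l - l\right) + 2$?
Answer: $-728$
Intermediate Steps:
$D{\left(l \right)} = 2$ ($D{\left(l \right)} = 0 + 2 = 2$)
$O{\left(d \right)} = 2$
$Z{\left(N,W \right)} = 2$
$b{\left(I,r \right)} = -1 + I$ ($b{\left(I,r \right)} = I - 1 = -1 + I$)
$b{\left(Z{\left(\left(-1\right) 5,-1 \right)},7 \right)} \left(-728\right) = \left(-1 + 2\right) \left(-728\right) = 1 \left(-728\right) = -728$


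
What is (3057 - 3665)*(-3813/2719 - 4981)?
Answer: 8236668416/2719 ≈ 3.0293e+6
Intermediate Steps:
(3057 - 3665)*(-3813/2719 - 4981) = -608*(-3813*1/2719 - 4981) = -608*(-3813/2719 - 4981) = -608*(-13547152/2719) = 8236668416/2719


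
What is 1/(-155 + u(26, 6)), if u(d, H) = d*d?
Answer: 1/521 ≈ 0.0019194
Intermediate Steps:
u(d, H) = d²
1/(-155 + u(26, 6)) = 1/(-155 + 26²) = 1/(-155 + 676) = 1/521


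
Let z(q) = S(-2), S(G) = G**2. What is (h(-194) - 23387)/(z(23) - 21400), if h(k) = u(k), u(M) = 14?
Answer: 7791/7132 ≈ 1.0924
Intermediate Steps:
z(q) = 4 (z(q) = (-2)**2 = 4)
h(k) = 14
(h(-194) - 23387)/(z(23) - 21400) = (14 - 23387)/(4 - 21400) = -23373/(-21396) = -23373*(-1/21396) = 7791/7132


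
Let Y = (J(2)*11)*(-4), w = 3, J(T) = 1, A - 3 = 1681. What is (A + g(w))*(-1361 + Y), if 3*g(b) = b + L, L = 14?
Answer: -7121945/3 ≈ -2.3740e+6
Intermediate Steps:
A = 1684 (A = 3 + 1681 = 1684)
Y = -44 (Y = (1*11)*(-4) = 11*(-4) = -44)
g(b) = 14/3 + b/3 (g(b) = (b + 14)/3 = (14 + b)/3 = 14/3 + b/3)
(A + g(w))*(-1361 + Y) = (1684 + (14/3 + (⅓)*3))*(-1361 - 44) = (1684 + (14/3 + 1))*(-1405) = (1684 + 17/3)*(-1405) = (5069/3)*(-1405) = -7121945/3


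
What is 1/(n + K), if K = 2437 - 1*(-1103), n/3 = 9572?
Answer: 1/32256 ≈ 3.1002e-5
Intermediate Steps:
n = 28716 (n = 3*9572 = 28716)
K = 3540 (K = 2437 + 1103 = 3540)
1/(n + K) = 1/(28716 + 3540) = 1/32256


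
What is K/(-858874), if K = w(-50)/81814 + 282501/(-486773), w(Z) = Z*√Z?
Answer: 282501/418076673602 + 125*I*√2/35133958718 ≈ 6.7572e-7 + 5.0315e-9*I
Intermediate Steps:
w(Z) = Z^(3/2)
K = -282501/486773 - 125*I*√2/40907 (K = (-50)^(3/2)/81814 + 282501/(-486773) = -250*I*√2*(1/81814) + 282501*(-1/486773) = -125*I*√2/40907 - 282501/486773 = -282501/486773 - 125*I*√2/40907 ≈ -0.58035 - 0.0043214*I)
K/(-858874) = (-282501/486773 - 125*I*√2/40907)/(-858874) = (-282501/486773 - 125*I*√2/40907)*(-1/858874) = 282501/418076673602 + 125*I*√2/35133958718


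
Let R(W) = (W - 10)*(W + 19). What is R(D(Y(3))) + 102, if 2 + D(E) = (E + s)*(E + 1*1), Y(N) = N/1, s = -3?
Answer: -102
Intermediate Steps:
Y(N) = N (Y(N) = N*1 = N)
D(E) = -2 + (1 + E)*(-3 + E) (D(E) = -2 + (E - 3)*(E + 1*1) = -2 + (-3 + E)*(E + 1) = -2 + (-3 + E)*(1 + E) = -2 + (1 + E)*(-3 + E))
R(W) = (-10 + W)*(19 + W)
R(D(Y(3))) + 102 = (-190 + (-5 + 3² - 2*3)² + 9*(-5 + 3² - 2*3)) + 102 = (-190 + (-5 + 9 - 6)² + 9*(-5 + 9 - 6)) + 102 = (-190 + (-2)² + 9*(-2)) + 102 = (-190 + 4 - 18) + 102 = -204 + 102 = -102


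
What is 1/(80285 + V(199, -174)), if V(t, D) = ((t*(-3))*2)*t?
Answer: -1/157321 ≈ -6.3564e-6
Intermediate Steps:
V(t, D) = -6*t² (V(t, D) = (-3*t*2)*t = (-6*t)*t = -6*t²)
1/(80285 + V(199, -174)) = 1/(80285 - 6*199²) = 1/(80285 - 6*39601) = 1/(80285 - 237606) = 1/(-157321) = -1/157321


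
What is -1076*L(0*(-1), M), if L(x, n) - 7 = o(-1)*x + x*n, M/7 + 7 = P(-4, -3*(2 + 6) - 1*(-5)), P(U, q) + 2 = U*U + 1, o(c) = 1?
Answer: -7532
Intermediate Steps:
P(U, q) = -1 + U**2 (P(U, q) = -2 + (U*U + 1) = -2 + (U**2 + 1) = -2 + (1 + U**2) = -1 + U**2)
M = 56 (M = -49 + 7*(-1 + (-4)**2) = -49 + 7*(-1 + 16) = -49 + 7*15 = -49 + 105 = 56)
L(x, n) = 7 + x + n*x (L(x, n) = 7 + (1*x + x*n) = 7 + (x + n*x) = 7 + x + n*x)
-1076*L(0*(-1), M) = -1076*(7 + 0*(-1) + 56*(0*(-1))) = -1076*(7 + 0 + 56*0) = -1076*(7 + 0 + 0) = -1076*7 = -7532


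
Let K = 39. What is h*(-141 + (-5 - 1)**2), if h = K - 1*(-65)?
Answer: -10920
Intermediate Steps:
h = 104 (h = 39 - 1*(-65) = 39 + 65 = 104)
h*(-141 + (-5 - 1)**2) = 104*(-141 + (-5 - 1)**2) = 104*(-141 + (-6)**2) = 104*(-141 + 36) = 104*(-105) = -10920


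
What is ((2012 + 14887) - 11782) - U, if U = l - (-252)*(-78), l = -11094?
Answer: 35867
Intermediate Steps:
U = -30750 (U = -11094 - (-252)*(-78) = -11094 - 1*19656 = -11094 - 19656 = -30750)
((2012 + 14887) - 11782) - U = ((2012 + 14887) - 11782) - 1*(-30750) = (16899 - 11782) + 30750 = 5117 + 30750 = 35867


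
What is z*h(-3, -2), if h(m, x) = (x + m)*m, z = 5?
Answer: 75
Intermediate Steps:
h(m, x) = m*(m + x) (h(m, x) = (m + x)*m = m*(m + x))
z*h(-3, -2) = 5*(-3*(-3 - 2)) = 5*(-3*(-5)) = 5*15 = 75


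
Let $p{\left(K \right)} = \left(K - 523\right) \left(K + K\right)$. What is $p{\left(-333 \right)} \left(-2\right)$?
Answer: $-1140192$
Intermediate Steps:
$p{\left(K \right)} = 2 K \left(-523 + K\right)$ ($p{\left(K \right)} = \left(-523 + K\right) 2 K = 2 K \left(-523 + K\right)$)
$p{\left(-333 \right)} \left(-2\right) = 2 \left(-333\right) \left(-523 - 333\right) \left(-2\right) = 2 \left(-333\right) \left(-856\right) \left(-2\right) = 570096 \left(-2\right) = -1140192$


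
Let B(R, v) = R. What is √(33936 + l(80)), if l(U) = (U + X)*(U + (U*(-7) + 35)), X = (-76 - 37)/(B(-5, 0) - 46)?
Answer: I*√6892599/51 ≈ 51.478*I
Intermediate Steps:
X = 113/51 (X = (-76 - 37)/(-5 - 46) = -113/(-51) = -113*(-1/51) = 113/51 ≈ 2.2157)
l(U) = (35 - 6*U)*(113/51 + U) (l(U) = (U + 113/51)*(U + (U*(-7) + 35)) = (113/51 + U)*(U + (-7*U + 35)) = (113/51 + U)*(U + (35 - 7*U)) = (113/51 + U)*(35 - 6*U) = (35 - 6*U)*(113/51 + U))
√(33936 + l(80)) = √(33936 + (3955/51 - 6*80² + (369/17)*80)) = √(33936 + (3955/51 - 6*6400 + 29520/17)) = √(33936 + (3955/51 - 38400 + 29520/17)) = √(33936 - 1865885/51) = √(-135149/51) = I*√6892599/51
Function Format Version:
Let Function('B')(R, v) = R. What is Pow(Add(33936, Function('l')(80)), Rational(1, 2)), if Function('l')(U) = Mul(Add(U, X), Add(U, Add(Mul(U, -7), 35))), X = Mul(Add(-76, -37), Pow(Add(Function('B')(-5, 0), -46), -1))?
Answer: Mul(Rational(1, 51), I, Pow(6892599, Rational(1, 2))) ≈ Mul(51.478, I)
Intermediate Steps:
X = Rational(113, 51) (X = Mul(Add(-76, -37), Pow(Add(-5, -46), -1)) = Mul(-113, Pow(-51, -1)) = Mul(-113, Rational(-1, 51)) = Rational(113, 51) ≈ 2.2157)
Function('l')(U) = Mul(Add(35, Mul(-6, U)), Add(Rational(113, 51), U)) (Function('l')(U) = Mul(Add(U, Rational(113, 51)), Add(U, Add(Mul(U, -7), 35))) = Mul(Add(Rational(113, 51), U), Add(U, Add(Mul(-7, U), 35))) = Mul(Add(Rational(113, 51), U), Add(U, Add(35, Mul(-7, U)))) = Mul(Add(Rational(113, 51), U), Add(35, Mul(-6, U))) = Mul(Add(35, Mul(-6, U)), Add(Rational(113, 51), U)))
Pow(Add(33936, Function('l')(80)), Rational(1, 2)) = Pow(Add(33936, Add(Rational(3955, 51), Mul(-6, Pow(80, 2)), Mul(Rational(369, 17), 80))), Rational(1, 2)) = Pow(Add(33936, Add(Rational(3955, 51), Mul(-6, 6400), Rational(29520, 17))), Rational(1, 2)) = Pow(Add(33936, Add(Rational(3955, 51), -38400, Rational(29520, 17))), Rational(1, 2)) = Pow(Add(33936, Rational(-1865885, 51)), Rational(1, 2)) = Pow(Rational(-135149, 51), Rational(1, 2)) = Mul(Rational(1, 51), I, Pow(6892599, Rational(1, 2)))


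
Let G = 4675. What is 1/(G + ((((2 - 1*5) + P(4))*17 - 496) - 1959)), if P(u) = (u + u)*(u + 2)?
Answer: 1/2985 ≈ 0.00033501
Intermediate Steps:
P(u) = 2*u*(2 + u) (P(u) = (2*u)*(2 + u) = 2*u*(2 + u))
1/(G + ((((2 - 1*5) + P(4))*17 - 496) - 1959)) = 1/(4675 + ((((2 - 1*5) + 2*4*(2 + 4))*17 - 496) - 1959)) = 1/(4675 + ((((2 - 5) + 2*4*6)*17 - 496) - 1959)) = 1/(4675 + (((-3 + 48)*17 - 496) - 1959)) = 1/(4675 + ((45*17 - 496) - 1959)) = 1/(4675 + ((765 - 496) - 1959)) = 1/(4675 + (269 - 1959)) = 1/(4675 - 1690) = 1/2985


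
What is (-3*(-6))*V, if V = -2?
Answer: -36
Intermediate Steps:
(-3*(-6))*V = -3*(-6)*(-2) = 18*(-2) = -36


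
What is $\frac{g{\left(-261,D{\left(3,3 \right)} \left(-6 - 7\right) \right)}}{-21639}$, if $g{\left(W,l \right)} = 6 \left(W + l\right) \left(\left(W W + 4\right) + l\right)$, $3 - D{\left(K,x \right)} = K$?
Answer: $\frac{35561250}{7213} \approx 4930.2$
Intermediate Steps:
$D{\left(K,x \right)} = 3 - K$
$g{\left(W,l \right)} = \left(6 W + 6 l\right) \left(4 + l + W^{2}\right)$ ($g{\left(W,l \right)} = \left(6 W + 6 l\right) \left(\left(W^{2} + 4\right) + l\right) = \left(6 W + 6 l\right) \left(\left(4 + W^{2}\right) + l\right) = \left(6 W + 6 l\right) \left(4 + l + W^{2}\right)$)
$\frac{g{\left(-261,D{\left(3,3 \right)} \left(-6 - 7\right) \right)}}{-21639} = \frac{6 \left(-261\right)^{3} + 6 \left(\left(3 - 3\right) \left(-6 - 7\right)\right)^{2} + 24 \left(-261\right) + 24 \left(3 - 3\right) \left(-6 - 7\right) + 6 \left(-261\right) \left(3 - 3\right) \left(-6 - 7\right) + 6 \left(3 - 3\right) \left(-6 - 7\right) \left(-261\right)^{2}}{-21639} = \left(6 \left(-17779581\right) + 6 \left(\left(3 - 3\right) \left(-13\right)\right)^{2} - 6264 + 24 \left(3 - 3\right) \left(-13\right) + 6 \left(-261\right) \left(3 - 3\right) \left(-13\right) + 6 \left(3 - 3\right) \left(-13\right) 68121\right) \left(- \frac{1}{21639}\right) = \left(-106677486 + 6 \left(0 \left(-13\right)\right)^{2} - 6264 + 24 \cdot 0 \left(-13\right) + 6 \left(-261\right) 0 \left(-13\right) + 6 \cdot 0 \left(-13\right) 68121\right) \left(- \frac{1}{21639}\right) = \left(-106677486 + 6 \cdot 0^{2} - 6264 + 24 \cdot 0 + 6 \left(-261\right) 0 + 6 \cdot 0 \cdot 68121\right) \left(- \frac{1}{21639}\right) = \left(-106677486 + 6 \cdot 0 - 6264 + 0 + 0 + 0\right) \left(- \frac{1}{21639}\right) = \left(-106677486 + 0 - 6264 + 0 + 0 + 0\right) \left(- \frac{1}{21639}\right) = \left(-106683750\right) \left(- \frac{1}{21639}\right) = \frac{35561250}{7213}$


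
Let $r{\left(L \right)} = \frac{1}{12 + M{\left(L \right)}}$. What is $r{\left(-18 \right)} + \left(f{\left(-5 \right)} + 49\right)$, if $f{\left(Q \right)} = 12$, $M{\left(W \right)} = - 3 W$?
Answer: $\frac{4027}{66} \approx 61.015$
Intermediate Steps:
$r{\left(L \right)} = \frac{1}{12 - 3 L}$
$r{\left(-18 \right)} + \left(f{\left(-5 \right)} + 49\right) = - \frac{1}{-12 + 3 \left(-18\right)} + \left(12 + 49\right) = - \frac{1}{-12 - 54} + 61 = - \frac{1}{-66} + 61 = \left(-1\right) \left(- \frac{1}{66}\right) + 61 = \frac{1}{66} + 61 = \frac{4027}{66}$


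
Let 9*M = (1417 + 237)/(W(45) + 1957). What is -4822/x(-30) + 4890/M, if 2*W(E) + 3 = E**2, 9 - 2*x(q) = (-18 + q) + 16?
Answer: 2669768852/33907 ≈ 78738.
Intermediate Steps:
x(q) = 11/2 - q/2 (x(q) = 9/2 - ((-18 + q) + 16)/2 = 9/2 - (-2 + q)/2 = 9/2 + (1 - q/2) = 11/2 - q/2)
W(E) = -3/2 + E**2/2
M = 827/13356 (M = ((1417 + 237)/((-3/2 + (1/2)*45**2) + 1957))/9 = (1654/((-3/2 + (1/2)*2025) + 1957))/9 = (1654/((-3/2 + 2025/2) + 1957))/9 = (1654/(1011 + 1957))/9 = (1654/2968)/9 = (1654*(1/2968))/9 = (1/9)*(827/1484) = 827/13356 ≈ 0.061920)
-4822/x(-30) + 4890/M = -4822/(11/2 - 1/2*(-30)) + 4890/(827/13356) = -4822/(11/2 + 15) + 4890*(13356/827) = -4822/41/2 + 65310840/827 = -4822*2/41 + 65310840/827 = -9644/41 + 65310840/827 = 2669768852/33907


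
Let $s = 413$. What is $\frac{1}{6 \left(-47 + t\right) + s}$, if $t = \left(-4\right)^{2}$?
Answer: $\frac{1}{227} \approx 0.0044053$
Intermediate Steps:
$t = 16$
$\frac{1}{6 \left(-47 + t\right) + s} = \frac{1}{6 \left(-47 + 16\right) + 413} = \frac{1}{6 \left(-31\right) + 413} = \frac{1}{-186 + 413} = \frac{1}{227}$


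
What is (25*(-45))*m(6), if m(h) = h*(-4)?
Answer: 27000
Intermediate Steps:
m(h) = -4*h
(25*(-45))*m(6) = (25*(-45))*(-4*6) = -1125*(-24) = 27000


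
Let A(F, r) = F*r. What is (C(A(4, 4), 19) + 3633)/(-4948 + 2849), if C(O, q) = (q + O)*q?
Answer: -4298/2099 ≈ -2.0476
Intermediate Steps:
C(O, q) = q*(O + q) (C(O, q) = (O + q)*q = q*(O + q))
(C(A(4, 4), 19) + 3633)/(-4948 + 2849) = (19*(4*4 + 19) + 3633)/(-4948 + 2849) = (19*(16 + 19) + 3633)/(-2099) = (19*35 + 3633)*(-1/2099) = (665 + 3633)*(-1/2099) = 4298*(-1/2099) = -4298/2099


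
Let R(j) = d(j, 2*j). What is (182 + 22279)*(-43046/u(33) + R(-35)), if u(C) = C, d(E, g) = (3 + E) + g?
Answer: -347486644/11 ≈ -3.1590e+7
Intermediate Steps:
d(E, g) = 3 + E + g
R(j) = 3 + 3*j (R(j) = 3 + j + 2*j = 3 + 3*j)
(182 + 22279)*(-43046/u(33) + R(-35)) = (182 + 22279)*(-43046/33 + (3 + 3*(-35))) = 22461*(-43046*1/33 + (3 - 105)) = 22461*(-43046/33 - 102) = 22461*(-46412/33) = -347486644/11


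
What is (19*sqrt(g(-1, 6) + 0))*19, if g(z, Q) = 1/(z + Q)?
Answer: 361*sqrt(5)/5 ≈ 161.44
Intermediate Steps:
g(z, Q) = 1/(Q + z)
(19*sqrt(g(-1, 6) + 0))*19 = (19*sqrt(1/(6 - 1) + 0))*19 = (19*sqrt(1/5 + 0))*19 = (19*sqrt(1/5))*19 = (19*(sqrt(5)/5))*19 = (19*sqrt(5)/5)*19 = 361*sqrt(5)/5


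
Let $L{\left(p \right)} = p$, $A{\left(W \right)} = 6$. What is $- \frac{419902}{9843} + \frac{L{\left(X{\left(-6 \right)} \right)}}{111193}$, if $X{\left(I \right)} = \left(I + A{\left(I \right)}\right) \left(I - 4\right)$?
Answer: $- \frac{419902}{9843} \approx -42.66$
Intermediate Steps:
$X{\left(I \right)} = \left(-4 + I\right) \left(6 + I\right)$ ($X{\left(I \right)} = \left(I + 6\right) \left(I - 4\right) = \left(6 + I\right) \left(I + \left(-4 + 0\right)\right) = \left(6 + I\right) \left(I - 4\right) = \left(6 + I\right) \left(-4 + I\right) = \left(-4 + I\right) \left(6 + I\right)$)
$- \frac{419902}{9843} + \frac{L{\left(X{\left(-6 \right)} \right)}}{111193} = - \frac{419902}{9843} + \frac{-24 + \left(-6\right)^{2} + 2 \left(-6\right)}{111193} = \left(-419902\right) \frac{1}{9843} + \left(-24 + 36 - 12\right) \frac{1}{111193} = - \frac{419902}{9843} + 0 \cdot \frac{1}{111193} = - \frac{419902}{9843} + 0 = - \frac{419902}{9843}$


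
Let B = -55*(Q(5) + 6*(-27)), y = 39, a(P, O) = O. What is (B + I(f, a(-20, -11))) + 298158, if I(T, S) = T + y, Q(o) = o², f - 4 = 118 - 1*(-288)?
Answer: 306142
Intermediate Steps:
f = 410 (f = 4 + (118 - 1*(-288)) = 4 + (118 + 288) = 4 + 406 = 410)
I(T, S) = 39 + T (I(T, S) = T + 39 = 39 + T)
B = 7535 (B = -55*(5² + 6*(-27)) = -55*(25 - 162) = -55*(-137) = 7535)
(B + I(f, a(-20, -11))) + 298158 = (7535 + (39 + 410)) + 298158 = (7535 + 449) + 298158 = 7984 + 298158 = 306142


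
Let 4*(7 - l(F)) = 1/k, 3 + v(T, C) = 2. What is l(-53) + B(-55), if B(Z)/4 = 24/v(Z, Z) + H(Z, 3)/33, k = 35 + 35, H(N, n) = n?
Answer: -273011/3080 ≈ -88.640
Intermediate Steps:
k = 70
v(T, C) = -1 (v(T, C) = -3 + 2 = -1)
l(F) = 1959/280 (l(F) = 7 - ¼/70 = 7 - ¼*1/70 = 7 - 1/280 = 1959/280)
B(Z) = -1052/11 (B(Z) = 4*(24/(-1) + 3/33) = 4*(24*(-1) + 3*(1/33)) = 4*(-24 + 1/11) = 4*(-263/11) = -1052/11)
l(-53) + B(-55) = 1959/280 - 1052/11 = -273011/3080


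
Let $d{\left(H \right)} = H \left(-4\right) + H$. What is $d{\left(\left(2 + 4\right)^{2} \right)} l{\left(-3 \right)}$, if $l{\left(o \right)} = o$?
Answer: $324$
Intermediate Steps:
$d{\left(H \right)} = - 3 H$ ($d{\left(H \right)} = - 4 H + H = - 3 H$)
$d{\left(\left(2 + 4\right)^{2} \right)} l{\left(-3 \right)} = - 3 \left(2 + 4\right)^{2} \left(-3\right) = - 3 \cdot 6^{2} \left(-3\right) = \left(-3\right) 36 \left(-3\right) = \left(-108\right) \left(-3\right) = 324$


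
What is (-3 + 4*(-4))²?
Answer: 361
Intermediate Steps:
(-3 + 4*(-4))² = (-3 - 16)² = (-19)² = 361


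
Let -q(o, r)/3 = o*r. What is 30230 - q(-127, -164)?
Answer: 92714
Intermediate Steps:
q(o, r) = -3*o*r
30230 - q(-127, -164) = 30230 - (-3)*(-127)*(-164) = 30230 - 1*(-62484) = 30230 + 62484 = 92714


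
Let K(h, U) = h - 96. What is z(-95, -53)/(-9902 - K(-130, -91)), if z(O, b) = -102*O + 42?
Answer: -2433/2419 ≈ -1.0058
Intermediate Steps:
K(h, U) = -96 + h
z(O, b) = 42 - 102*O
z(-95, -53)/(-9902 - K(-130, -91)) = (42 - 102*(-95))/(-9902 - (-96 - 130)) = (42 + 9690)/(-9902 - 1*(-226)) = 9732/(-9902 + 226) = 9732/(-9676) = 9732*(-1/9676) = -2433/2419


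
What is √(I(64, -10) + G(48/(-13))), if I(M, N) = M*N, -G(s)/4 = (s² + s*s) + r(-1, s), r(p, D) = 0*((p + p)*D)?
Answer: 8*I*√1978/13 ≈ 27.369*I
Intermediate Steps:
r(p, D) = 0 (r(p, D) = 0*((2*p)*D) = 0*(2*D*p) = 0)
G(s) = -8*s² (G(s) = -4*((s² + s*s) + 0) = -4*((s² + s²) + 0) = -4*(2*s² + 0) = -8*s²)
√(I(64, -10) + G(48/(-13))) = √(64*(-10) - 8*(48/(-13))²) = √(-640 - 8*(48*(-1/13))²) = √(-640 - 8*(-48/13)²) = √(-640 - 8*2304/169) = √(-640 - 18432/169) = √(-126592/169) = 8*I*√1978/13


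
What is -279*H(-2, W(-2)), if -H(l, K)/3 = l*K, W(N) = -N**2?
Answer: 6696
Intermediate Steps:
H(l, K) = -3*K*l (H(l, K) = -3*l*K = -3*K*l)
-279*H(-2, W(-2)) = -(-837)*(-1*(-2)**2)*(-2) = -(-837)*(-1*4)*(-2) = -(-837)*(-4)*(-2) = -279*(-24) = 6696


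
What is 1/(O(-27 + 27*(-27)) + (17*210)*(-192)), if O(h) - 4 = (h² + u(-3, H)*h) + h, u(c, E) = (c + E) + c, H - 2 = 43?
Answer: -1/144140 ≈ -6.9377e-6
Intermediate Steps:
H = 45 (H = 2 + 43 = 45)
u(c, E) = E + 2*c (u(c, E) = (E + c) + c = E + 2*c)
O(h) = 4 + h² + 40*h (O(h) = 4 + ((h² + (45 + 2*(-3))*h) + h) = 4 + ((h² + (45 - 6)*h) + h) = 4 + ((h² + 39*h) + h) = 4 + (h² + 40*h) = 4 + h² + 40*h)
1/(O(-27 + 27*(-27)) + (17*210)*(-192)) = 1/((4 + (-27 + 27*(-27))² + 40*(-27 + 27*(-27))) + (17*210)*(-192)) = 1/((4 + (-27 - 729)² + 40*(-27 - 729)) + 3570*(-192)) = 1/((4 + (-756)² + 40*(-756)) - 685440) = 1/((4 + 571536 - 30240) - 685440) = 1/(541300 - 685440) = 1/(-144140) = -1/144140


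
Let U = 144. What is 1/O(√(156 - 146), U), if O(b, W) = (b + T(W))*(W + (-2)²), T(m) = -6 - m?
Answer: -15/332852 - √10/3328520 ≈ -4.6015e-5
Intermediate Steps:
O(b, W) = (4 + W)*(-6 + b - W) (O(b, W) = (b + (-6 - W))*(W + (-2)²) = (-6 + b - W)*(W + 4) = (-6 + b - W)*(4 + W) = (4 + W)*(-6 + b - W))
1/O(√(156 - 146), U) = 1/(-24 - 1*144² - 10*144 + 4*√(156 - 146) + 144*√(156 - 146)) = 1/(-24 - 1*20736 - 1440 + 4*√10 + 144*√10) = 1/(-24 - 20736 - 1440 + 4*√10 + 144*√10) = 1/(-22200 + 148*√10)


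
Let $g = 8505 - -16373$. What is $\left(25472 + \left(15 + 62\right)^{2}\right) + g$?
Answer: $56279$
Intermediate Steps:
$g = 24878$ ($g = 8505 + 16373 = 24878$)
$\left(25472 + \left(15 + 62\right)^{2}\right) + g = \left(25472 + \left(15 + 62\right)^{2}\right) + 24878 = \left(25472 + 77^{2}\right) + 24878 = \left(25472 + 5929\right) + 24878 = 31401 + 24878 = 56279$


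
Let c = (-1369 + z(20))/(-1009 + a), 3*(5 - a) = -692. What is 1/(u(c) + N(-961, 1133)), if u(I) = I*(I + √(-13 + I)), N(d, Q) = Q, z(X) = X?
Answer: 32911424390201600/37389782870820384721 - 87130291200*I*√3786385/37389782870820384721 ≈ 0.00088022 - 4.5345e-6*I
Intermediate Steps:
a = 707/3 (a = 5 - ⅓*(-692) = 5 + 692/3 = 707/3 ≈ 235.67)
c = 4047/2320 (c = (-1369 + 20)/(-1009 + 707/3) = -1349/(-2320/3) = -1349*(-3/2320) = 4047/2320 ≈ 1.7444)
1/(u(c) + N(-961, 1133)) = 1/(4047*(4047/2320 + √(-13 + 4047/2320))/2320 + 1133) = 1/(4047*(4047/2320 + √(-26113/2320))/2320 + 1133) = 1/(4047*(4047/2320 + I*√3786385/580)/2320 + 1133) = 1/((16378209/5382400 + 4047*I*√3786385/1345600) + 1133) = 1/(6114637409/5382400 + 4047*I*√3786385/1345600)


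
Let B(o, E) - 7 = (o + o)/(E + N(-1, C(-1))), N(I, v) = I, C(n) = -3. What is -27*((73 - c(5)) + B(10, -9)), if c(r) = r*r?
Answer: -1431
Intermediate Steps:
B(o, E) = 7 + 2*o/(-1 + E) (B(o, E) = 7 + (o + o)/(E - 1) = 7 + (2*o)/(-1 + E) = 7 + 2*o/(-1 + E))
c(r) = r**2
-27*((73 - c(5)) + B(10, -9)) = -27*((73 - 1*5**2) + (-7 + 2*10 + 7*(-9))/(-1 - 9)) = -27*((73 - 1*25) + (-7 + 20 - 63)/(-10)) = -27*((73 - 25) - 1/10*(-50)) = -27*(48 + 5) = -27*53 = -1431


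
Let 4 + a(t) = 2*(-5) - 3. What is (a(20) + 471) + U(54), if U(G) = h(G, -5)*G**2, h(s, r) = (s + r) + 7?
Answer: 163750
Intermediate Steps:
h(s, r) = 7 + r + s (h(s, r) = (r + s) + 7 = 7 + r + s)
a(t) = -17 (a(t) = -4 + (2*(-5) - 3) = -4 + (-10 - 3) = -4 - 13 = -17)
U(G) = G**2*(2 + G) (U(G) = (7 - 5 + G)*G**2 = (2 + G)*G**2 = G**2*(2 + G))
(a(20) + 471) + U(54) = (-17 + 471) + 54**2*(2 + 54) = 454 + 2916*56 = 454 + 163296 = 163750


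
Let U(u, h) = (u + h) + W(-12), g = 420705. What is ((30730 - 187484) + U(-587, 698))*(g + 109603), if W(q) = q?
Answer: -83075399740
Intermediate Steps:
U(u, h) = -12 + h + u (U(u, h) = (u + h) - 12 = (h + u) - 12 = -12 + h + u)
((30730 - 187484) + U(-587, 698))*(g + 109603) = ((30730 - 187484) + (-12 + 698 - 587))*(420705 + 109603) = (-156754 + 99)*530308 = -156655*530308 = -83075399740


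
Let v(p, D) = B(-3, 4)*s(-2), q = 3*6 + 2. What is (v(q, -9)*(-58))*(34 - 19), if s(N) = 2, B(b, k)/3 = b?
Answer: 15660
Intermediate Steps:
B(b, k) = 3*b
q = 20 (q = 18 + 2 = 20)
v(p, D) = -18 (v(p, D) = (3*(-3))*2 = -9*2 = -18)
(v(q, -9)*(-58))*(34 - 19) = (-18*(-58))*(34 - 19) = 1044*15 = 15660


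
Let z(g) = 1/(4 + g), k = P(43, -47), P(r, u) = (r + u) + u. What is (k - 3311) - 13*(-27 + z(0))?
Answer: -12057/4 ≈ -3014.3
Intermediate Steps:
P(r, u) = r + 2*u
k = -51 (k = 43 + 2*(-47) = 43 - 94 = -51)
(k - 3311) - 13*(-27 + z(0)) = (-51 - 3311) - 13*(-27 + 1/(4 + 0)) = -3362 - 13*(-27 + 1/4) = -3362 - 13*(-27 + ¼) = -3362 - 13*(-107/4) = -3362 + 1391/4 = -12057/4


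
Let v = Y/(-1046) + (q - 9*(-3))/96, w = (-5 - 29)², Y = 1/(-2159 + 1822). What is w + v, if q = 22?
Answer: 19568267323/16920096 ≈ 1156.5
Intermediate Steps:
Y = -1/337 (Y = 1/(-337) = -1/337 ≈ -0.0029674)
w = 1156 (w = (-34)² = 1156)
v = 8636347/16920096 (v = -1/337/(-1046) + (22 - 9*(-3))/96 = -1/337*(-1/1046) + (22 + 27)*(1/96) = 1/352502 + 49*(1/96) = 1/352502 + 49/96 = 8636347/16920096 ≈ 0.51042)
w + v = 1156 + 8636347/16920096 = 19568267323/16920096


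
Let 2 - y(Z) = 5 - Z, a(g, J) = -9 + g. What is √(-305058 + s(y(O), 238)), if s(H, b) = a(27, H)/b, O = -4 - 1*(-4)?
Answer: I*√4319925267/119 ≈ 552.32*I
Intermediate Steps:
O = 0 (O = -4 + 4 = 0)
y(Z) = -3 + Z (y(Z) = 2 - (5 - Z) = 2 + (-5 + Z) = -3 + Z)
s(H, b) = 18/b (s(H, b) = (-9 + 27)/b = 18/b)
√(-305058 + s(y(O), 238)) = √(-305058 + 18/238) = √(-305058 + 18*(1/238)) = √(-305058 + 9/119) = √(-36301893/119) = I*√4319925267/119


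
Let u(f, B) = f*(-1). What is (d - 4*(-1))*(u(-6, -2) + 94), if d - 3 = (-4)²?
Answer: 2300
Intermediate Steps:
d = 19 (d = 3 + (-4)² = 3 + 16 = 19)
u(f, B) = -f
(d - 4*(-1))*(u(-6, -2) + 94) = (19 - 4*(-1))*(-1*(-6) + 94) = (19 + 4)*(6 + 94) = 23*100 = 2300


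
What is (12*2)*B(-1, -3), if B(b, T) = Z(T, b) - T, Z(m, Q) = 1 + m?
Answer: 24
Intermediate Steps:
B(b, T) = 1 (B(b, T) = (1 + T) - T = 1)
(12*2)*B(-1, -3) = (12*2)*1 = 24*1 = 24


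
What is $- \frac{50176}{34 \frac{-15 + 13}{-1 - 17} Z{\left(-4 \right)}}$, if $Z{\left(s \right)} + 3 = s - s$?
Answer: $\frac{75264}{17} \approx 4427.3$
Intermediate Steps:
$Z{\left(s \right)} = -3$ ($Z{\left(s \right)} = -3 + \left(s - s\right) = -3 + 0 = -3$)
$- \frac{50176}{34 \frac{-15 + 13}{-1 - 17} Z{\left(-4 \right)}} = - \frac{50176}{34 \frac{-15 + 13}{-1 - 17} \left(-3\right)} = - \frac{50176}{34 \left(- \frac{2}{-18}\right) \left(-3\right)} = - \frac{50176}{34 \left(\left(-2\right) \left(- \frac{1}{18}\right)\right) \left(-3\right)} = - \frac{50176}{34 \cdot \frac{1}{9} \left(-3\right)} = - \frac{50176}{\frac{34}{9} \left(-3\right)} = - \frac{50176}{- \frac{34}{3}} = \left(-50176\right) \left(- \frac{3}{34}\right) = \frac{75264}{17}$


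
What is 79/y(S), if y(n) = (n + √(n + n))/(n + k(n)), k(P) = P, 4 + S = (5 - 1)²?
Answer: 948/5 - 158*√6/5 ≈ 112.20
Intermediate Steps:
S = 12 (S = -4 + (5 - 1)² = -4 + 4² = -4 + 16 = 12)
y(n) = (n + √2*√n)/(2*n) (y(n) = (n + √(n + n))/(n + n) = (n + √(2*n))/((2*n)) = (n + √2*√n)*(1/(2*n)) = (n + √2*√n)/(2*n))
79/y(S) = 79/(((½)*(12 + √2*√12)/12)) = 79/(((½)*(1/12)*(12 + √2*(2*√3)))) = 79/(((½)*(1/12)*(12 + 2*√6))) = 79/(½ + √6/12)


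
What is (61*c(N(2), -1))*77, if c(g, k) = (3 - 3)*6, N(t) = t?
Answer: 0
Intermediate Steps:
c(g, k) = 0 (c(g, k) = 0*6 = 0)
(61*c(N(2), -1))*77 = (61*0)*77 = 0*77 = 0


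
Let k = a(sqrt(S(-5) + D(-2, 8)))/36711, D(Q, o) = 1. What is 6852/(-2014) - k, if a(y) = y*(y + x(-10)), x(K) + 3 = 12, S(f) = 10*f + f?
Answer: -13968612/4107553 - 3*I*sqrt(6)/4079 ≈ -3.4007 - 0.0018015*I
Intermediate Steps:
S(f) = 11*f
x(K) = 9 (x(K) = -3 + 12 = 9)
a(y) = y*(9 + y) (a(y) = y*(y + 9) = y*(9 + y))
k = I*sqrt(6)*(9 + 3*I*sqrt(6))/12237 (k = (sqrt(11*(-5) + 1)*(9 + sqrt(11*(-5) + 1)))/36711 = (sqrt(-55 + 1)*(9 + sqrt(-55 + 1)))*(1/36711) = (sqrt(-54)*(9 + sqrt(-54)))*(1/36711) = ((3*I*sqrt(6))*(9 + 3*I*sqrt(6)))*(1/36711) = (3*I*sqrt(6)*(9 + 3*I*sqrt(6)))*(1/36711) = I*sqrt(6)*(9 + 3*I*sqrt(6))/12237 ≈ -0.0014709 + 0.0018015*I)
6852/(-2014) - k = 6852/(-2014) - (-6/4079 + 3*I*sqrt(6)/4079) = 6852*(-1/2014) + (6/4079 - 3*I*sqrt(6)/4079) = -3426/1007 + (6/4079 - 3*I*sqrt(6)/4079) = -13968612/4107553 - 3*I*sqrt(6)/4079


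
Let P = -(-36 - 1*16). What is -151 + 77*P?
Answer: 3853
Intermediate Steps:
P = 52 (P = -(-36 - 16) = -1*(-52) = 52)
-151 + 77*P = -151 + 77*52 = -151 + 4004 = 3853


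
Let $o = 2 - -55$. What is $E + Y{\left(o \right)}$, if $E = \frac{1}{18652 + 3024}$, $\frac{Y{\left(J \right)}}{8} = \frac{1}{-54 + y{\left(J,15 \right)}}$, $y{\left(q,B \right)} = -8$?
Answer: $- \frac{86673}{671956} \approx -0.12899$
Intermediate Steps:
$o = 57$ ($o = 2 + 55 = 57$)
$Y{\left(J \right)} = - \frac{4}{31}$ ($Y{\left(J \right)} = \frac{8}{-54 - 8} = \frac{8}{-62} = 8 \left(- \frac{1}{62}\right) = - \frac{4}{31}$)
$E = \frac{1}{21676} \approx 4.6134 \cdot 10^{-5}$
$E + Y{\left(o \right)} = \frac{1}{21676} - \frac{4}{31} = - \frac{86673}{671956}$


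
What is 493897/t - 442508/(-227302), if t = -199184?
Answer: -12061631211/22637460784 ≈ -0.53282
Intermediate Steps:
493897/t - 442508/(-227302) = 493897/(-199184) - 442508/(-227302) = 493897*(-1/199184) - 442508*(-1/227302) = -493897/199184 + 221254/113651 = -12061631211/22637460784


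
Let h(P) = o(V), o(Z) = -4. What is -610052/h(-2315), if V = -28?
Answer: 152513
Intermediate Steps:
h(P) = -4
-610052/h(-2315) = -610052/(-4) = -610052*(-¼) = 152513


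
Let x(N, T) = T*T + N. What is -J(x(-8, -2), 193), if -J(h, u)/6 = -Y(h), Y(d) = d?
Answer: 24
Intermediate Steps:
x(N, T) = N + T² (x(N, T) = T² + N = N + T²)
J(h, u) = 6*h (J(h, u) = -(-6)*h = 6*h)
-J(x(-8, -2), 193) = -6*(-8 + (-2)²) = -6*(-8 + 4) = -6*(-4) = -1*(-24) = 24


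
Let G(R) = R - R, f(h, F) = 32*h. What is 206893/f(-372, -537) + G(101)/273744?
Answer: -206893/11904 ≈ -17.380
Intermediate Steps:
G(R) = 0
206893/f(-372, -537) + G(101)/273744 = 206893/((32*(-372))) + 0/273744 = 206893/(-11904) + 0*(1/273744) = 206893*(-1/11904) + 0 = -206893/11904 + 0 = -206893/11904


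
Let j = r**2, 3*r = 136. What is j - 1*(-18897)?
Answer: 188569/9 ≈ 20952.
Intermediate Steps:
r = 136/3 (r = (1/3)*136 = 136/3 ≈ 45.333)
j = 18496/9 (j = (136/3)**2 = 18496/9 ≈ 2055.1)
j - 1*(-18897) = 18496/9 - 1*(-18897) = 18496/9 + 18897 = 188569/9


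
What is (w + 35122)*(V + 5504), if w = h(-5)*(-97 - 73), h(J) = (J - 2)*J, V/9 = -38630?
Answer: -9981666552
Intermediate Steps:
V = -347670 (V = 9*(-38630) = -347670)
h(J) = J*(-2 + J) (h(J) = (-2 + J)*J = J*(-2 + J))
w = -5950 (w = (-5*(-2 - 5))*(-97 - 73) = -5*(-7)*(-170) = 35*(-170) = -5950)
(w + 35122)*(V + 5504) = (-5950 + 35122)*(-347670 + 5504) = 29172*(-342166) = -9981666552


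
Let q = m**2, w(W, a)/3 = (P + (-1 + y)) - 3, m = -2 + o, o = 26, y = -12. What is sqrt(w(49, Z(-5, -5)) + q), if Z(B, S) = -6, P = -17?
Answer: 3*sqrt(53) ≈ 21.840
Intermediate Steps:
m = 24 (m = -2 + 26 = 24)
w(W, a) = -99 (w(W, a) = 3*((-17 + (-1 - 12)) - 3) = 3*((-17 - 13) - 3) = 3*(-30 - 3) = 3*(-33) = -99)
q = 576 (q = 24**2 = 576)
sqrt(w(49, Z(-5, -5)) + q) = sqrt(-99 + 576) = sqrt(477) = 3*sqrt(53)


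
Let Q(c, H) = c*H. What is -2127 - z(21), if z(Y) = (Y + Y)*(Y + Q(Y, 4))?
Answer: -6537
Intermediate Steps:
Q(c, H) = H*c
z(Y) = 10*Y**2 (z(Y) = (Y + Y)*(Y + 4*Y) = (2*Y)*(5*Y) = 10*Y**2)
-2127 - z(21) = -2127 - 10*21**2 = -2127 - 10*441 = -2127 - 1*4410 = -2127 - 4410 = -6537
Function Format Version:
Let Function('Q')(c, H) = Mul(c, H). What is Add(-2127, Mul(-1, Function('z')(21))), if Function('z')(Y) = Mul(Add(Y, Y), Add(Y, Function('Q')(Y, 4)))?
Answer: -6537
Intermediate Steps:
Function('Q')(c, H) = Mul(H, c)
Function('z')(Y) = Mul(10, Pow(Y, 2)) (Function('z')(Y) = Mul(Add(Y, Y), Add(Y, Mul(4, Y))) = Mul(Mul(2, Y), Mul(5, Y)) = Mul(10, Pow(Y, 2)))
Add(-2127, Mul(-1, Function('z')(21))) = Add(-2127, Mul(-1, Mul(10, Pow(21, 2)))) = Add(-2127, Mul(-1, Mul(10, 441))) = Add(-2127, Mul(-1, 4410)) = Add(-2127, -4410) = -6537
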